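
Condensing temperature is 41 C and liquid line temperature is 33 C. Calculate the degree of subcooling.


Subcooling = T_cond - T_liquid
Subcooling = 41 - 33
Subcooling = 8 K

8


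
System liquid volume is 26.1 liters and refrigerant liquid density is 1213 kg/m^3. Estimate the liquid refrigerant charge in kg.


Charge = V * rho / 1000
Charge = 26.1 * 1213 / 1000
Charge = 31.66 kg

31.66


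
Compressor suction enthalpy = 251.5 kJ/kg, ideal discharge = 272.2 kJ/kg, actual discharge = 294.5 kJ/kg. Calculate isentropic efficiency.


dh_ideal = 272.2 - 251.5 = 20.7 kJ/kg
dh_actual = 294.5 - 251.5 = 43.0 kJ/kg
eta_s = dh_ideal / dh_actual = 20.7 / 43.0
eta_s = 0.4814

0.4814


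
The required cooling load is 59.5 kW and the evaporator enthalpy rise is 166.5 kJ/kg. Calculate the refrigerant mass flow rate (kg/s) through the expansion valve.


m_dot = Q / dh
m_dot = 59.5 / 166.5
m_dot = 0.3574 kg/s

0.3574


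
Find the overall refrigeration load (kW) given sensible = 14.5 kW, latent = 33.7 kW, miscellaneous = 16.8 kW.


Q_total = Q_s + Q_l + Q_misc
Q_total = 14.5 + 33.7 + 16.8
Q_total = 65.0 kW

65.0


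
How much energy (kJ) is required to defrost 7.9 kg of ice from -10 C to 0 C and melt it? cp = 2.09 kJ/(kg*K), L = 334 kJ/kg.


Sensible heat = cp * dT = 2.09 * 10 = 20.9 kJ/kg
Total per kg = 20.9 + 334 = 354.9 kJ/kg
Q = m * total = 7.9 * 354.9
Q = 2803.7 kJ

2803.7


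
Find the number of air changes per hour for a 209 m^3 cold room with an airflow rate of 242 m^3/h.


ACH = flow / volume
ACH = 242 / 209
ACH = 1.158

1.158


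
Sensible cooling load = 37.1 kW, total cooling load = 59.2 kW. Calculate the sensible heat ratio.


SHR = Q_sensible / Q_total
SHR = 37.1 / 59.2
SHR = 0.627

0.627


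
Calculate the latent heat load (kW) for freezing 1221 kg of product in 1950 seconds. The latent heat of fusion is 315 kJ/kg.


Q_lat = m * h_fg / t
Q_lat = 1221 * 315 / 1950
Q_lat = 197.24 kW

197.24


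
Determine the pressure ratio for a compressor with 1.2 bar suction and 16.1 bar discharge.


PR = P_high / P_low
PR = 16.1 / 1.2
PR = 13.417

13.417


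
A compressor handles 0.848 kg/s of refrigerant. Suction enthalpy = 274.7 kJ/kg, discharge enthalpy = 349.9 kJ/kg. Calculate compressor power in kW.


dh = 349.9 - 274.7 = 75.2 kJ/kg
W = m_dot * dh = 0.848 * 75.2 = 63.77 kW

63.77


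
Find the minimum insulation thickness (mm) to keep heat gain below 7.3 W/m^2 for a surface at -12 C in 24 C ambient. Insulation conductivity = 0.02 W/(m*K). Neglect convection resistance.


dT = 24 - (-12) = 36 K
thickness = k * dT / q_max * 1000
thickness = 0.02 * 36 / 7.3 * 1000
thickness = 98.6 mm

98.6


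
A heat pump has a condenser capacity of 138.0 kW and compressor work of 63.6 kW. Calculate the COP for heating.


COP_hp = Q_cond / W
COP_hp = 138.0 / 63.6
COP_hp = 2.17

2.17


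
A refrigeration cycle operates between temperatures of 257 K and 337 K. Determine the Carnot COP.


dT = 337 - 257 = 80 K
COP_carnot = T_cold / dT = 257 / 80
COP_carnot = 3.213

3.213


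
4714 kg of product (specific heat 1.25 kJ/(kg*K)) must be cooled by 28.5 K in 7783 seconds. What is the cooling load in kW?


Q = m * cp * dT / t
Q = 4714 * 1.25 * 28.5 / 7783
Q = 21.577 kW

21.577


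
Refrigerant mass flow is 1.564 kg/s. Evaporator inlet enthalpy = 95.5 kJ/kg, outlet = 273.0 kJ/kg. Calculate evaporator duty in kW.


dh = 273.0 - 95.5 = 177.5 kJ/kg
Q_evap = m_dot * dh = 1.564 * 177.5
Q_evap = 277.61 kW

277.61


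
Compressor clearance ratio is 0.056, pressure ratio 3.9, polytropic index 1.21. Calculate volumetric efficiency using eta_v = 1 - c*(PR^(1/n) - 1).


PR^(1/n) = 3.9^(1/1.21) = 3.07952083
eta_v = 1 - 0.056 * (3.07952083 - 1)
eta_v = 0.8835

0.8835


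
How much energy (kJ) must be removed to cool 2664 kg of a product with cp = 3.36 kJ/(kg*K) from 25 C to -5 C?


dT = 25 - (-5) = 30 K
Q = m * cp * dT = 2664 * 3.36 * 30
Q = 268531 kJ

268531


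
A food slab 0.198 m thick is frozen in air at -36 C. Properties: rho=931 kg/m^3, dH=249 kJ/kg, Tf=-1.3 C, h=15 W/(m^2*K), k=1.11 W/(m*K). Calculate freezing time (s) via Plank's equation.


dT = -1.3 - (-36) = 34.7 K
term1 = a/(2h) = 0.198/(2*15) = 0.0066
term2 = a^2/(8k) = 0.198^2/(8*1.11) = 0.004414864865
t = rho*dH*1000/dT * (term1 + term2)
t = 931*249*1000/34.7 * (0.0066 + 0.004414864865)
t = 73587 s

73587


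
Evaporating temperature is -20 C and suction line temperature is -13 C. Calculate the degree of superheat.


Superheat = T_suction - T_evap
Superheat = -13 - (-20)
Superheat = 7 K

7


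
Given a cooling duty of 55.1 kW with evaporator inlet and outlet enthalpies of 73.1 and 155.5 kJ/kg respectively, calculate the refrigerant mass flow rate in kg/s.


dh = 155.5 - 73.1 = 82.4 kJ/kg
m_dot = Q / dh = 55.1 / 82.4 = 0.6687 kg/s

0.6687


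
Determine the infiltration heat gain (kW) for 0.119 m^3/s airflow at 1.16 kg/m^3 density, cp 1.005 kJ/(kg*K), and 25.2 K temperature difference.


Q = V_dot * rho * cp * dT
Q = 0.119 * 1.16 * 1.005 * 25.2
Q = 3.496 kW

3.496


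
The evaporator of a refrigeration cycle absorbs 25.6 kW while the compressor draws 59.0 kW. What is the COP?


COP = Q_evap / W
COP = 25.6 / 59.0
COP = 0.434

0.434


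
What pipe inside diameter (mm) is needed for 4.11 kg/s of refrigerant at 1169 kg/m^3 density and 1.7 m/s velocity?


A = m_dot / (rho * v) = 4.11 / (1169 * 1.7) = 0.002068132642 m^2
d = sqrt(4*A/pi) * 1000
d = 51.3 mm

51.3


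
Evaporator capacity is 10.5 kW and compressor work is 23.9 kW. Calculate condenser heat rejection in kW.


Q_cond = Q_evap + W
Q_cond = 10.5 + 23.9
Q_cond = 34.4 kW

34.4


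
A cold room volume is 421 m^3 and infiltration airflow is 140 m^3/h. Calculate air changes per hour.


ACH = flow / volume
ACH = 140 / 421
ACH = 0.333

0.333


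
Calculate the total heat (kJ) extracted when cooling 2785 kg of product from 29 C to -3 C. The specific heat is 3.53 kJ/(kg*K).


dT = 29 - (-3) = 32 K
Q = m * cp * dT = 2785 * 3.53 * 32
Q = 314594 kJ

314594


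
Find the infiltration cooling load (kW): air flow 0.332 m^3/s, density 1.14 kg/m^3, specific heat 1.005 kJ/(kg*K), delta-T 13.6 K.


Q = V_dot * rho * cp * dT
Q = 0.332 * 1.14 * 1.005 * 13.6
Q = 5.173 kW

5.173


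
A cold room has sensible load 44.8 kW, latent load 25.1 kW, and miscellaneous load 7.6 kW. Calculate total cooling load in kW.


Q_total = Q_s + Q_l + Q_misc
Q_total = 44.8 + 25.1 + 7.6
Q_total = 77.5 kW

77.5


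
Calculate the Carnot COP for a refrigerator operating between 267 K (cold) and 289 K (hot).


dT = 289 - 267 = 22 K
COP_carnot = T_cold / dT = 267 / 22
COP_carnot = 12.136

12.136


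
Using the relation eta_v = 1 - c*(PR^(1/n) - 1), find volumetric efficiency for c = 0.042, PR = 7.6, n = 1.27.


PR^(1/n) = 7.6^(1/1.27) = 4.93803325
eta_v = 1 - 0.042 * (4.93803325 - 1)
eta_v = 0.8346

0.8346


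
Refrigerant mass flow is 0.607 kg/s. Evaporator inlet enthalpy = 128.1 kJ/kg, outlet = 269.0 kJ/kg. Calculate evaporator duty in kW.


dh = 269.0 - 128.1 = 140.9 kJ/kg
Q_evap = m_dot * dh = 0.607 * 140.9
Q_evap = 85.53 kW

85.53


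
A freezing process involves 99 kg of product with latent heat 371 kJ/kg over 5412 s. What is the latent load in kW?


Q_lat = m * h_fg / t
Q_lat = 99 * 371 / 5412
Q_lat = 6.79 kW

6.79


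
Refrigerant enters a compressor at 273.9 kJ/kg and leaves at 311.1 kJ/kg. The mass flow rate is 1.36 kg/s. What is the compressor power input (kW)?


dh = 311.1 - 273.9 = 37.2 kJ/kg
W = m_dot * dh = 1.36 * 37.2 = 50.59 kW

50.59


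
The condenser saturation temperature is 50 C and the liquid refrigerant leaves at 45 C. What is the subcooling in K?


Subcooling = T_cond - T_liquid
Subcooling = 50 - 45
Subcooling = 5 K

5


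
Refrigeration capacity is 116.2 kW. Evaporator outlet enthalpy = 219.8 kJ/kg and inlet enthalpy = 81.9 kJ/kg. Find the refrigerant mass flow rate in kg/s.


dh = 219.8 - 81.9 = 137.9 kJ/kg
m_dot = Q / dh = 116.2 / 137.9 = 0.8426 kg/s

0.8426


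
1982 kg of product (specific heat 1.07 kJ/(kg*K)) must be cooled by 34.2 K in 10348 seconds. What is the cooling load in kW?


Q = m * cp * dT / t
Q = 1982 * 1.07 * 34.2 / 10348
Q = 7.009 kW

7.009


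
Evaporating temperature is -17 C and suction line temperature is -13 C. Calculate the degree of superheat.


Superheat = T_suction - T_evap
Superheat = -13 - (-17)
Superheat = 4 K

4


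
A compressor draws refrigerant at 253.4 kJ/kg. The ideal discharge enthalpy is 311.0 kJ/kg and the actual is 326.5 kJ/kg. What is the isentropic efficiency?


dh_ideal = 311.0 - 253.4 = 57.6 kJ/kg
dh_actual = 326.5 - 253.4 = 73.1 kJ/kg
eta_s = dh_ideal / dh_actual = 57.6 / 73.1
eta_s = 0.788

0.788


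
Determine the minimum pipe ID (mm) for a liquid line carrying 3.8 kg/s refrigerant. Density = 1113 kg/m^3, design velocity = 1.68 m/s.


A = m_dot / (rho * v) = 3.8 / (1113 * 1.68) = 0.002032259445 m^2
d = sqrt(4*A/pi) * 1000
d = 50.9 mm

50.9


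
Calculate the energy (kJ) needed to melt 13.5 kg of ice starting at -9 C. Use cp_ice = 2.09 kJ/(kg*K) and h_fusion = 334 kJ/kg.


Sensible heat = cp * dT = 2.09 * 9 = 18.81 kJ/kg
Total per kg = 18.81 + 334 = 352.81 kJ/kg
Q = m * total = 13.5 * 352.81
Q = 4762.9 kJ

4762.9


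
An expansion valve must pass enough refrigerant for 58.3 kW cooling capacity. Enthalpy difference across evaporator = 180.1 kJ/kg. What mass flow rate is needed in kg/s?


m_dot = Q / dh
m_dot = 58.3 / 180.1
m_dot = 0.3237 kg/s

0.3237


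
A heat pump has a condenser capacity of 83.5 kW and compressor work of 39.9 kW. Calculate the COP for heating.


COP_hp = Q_cond / W
COP_hp = 83.5 / 39.9
COP_hp = 2.093

2.093


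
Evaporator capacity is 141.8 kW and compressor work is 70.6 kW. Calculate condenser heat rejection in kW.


Q_cond = Q_evap + W
Q_cond = 141.8 + 70.6
Q_cond = 212.4 kW

212.4


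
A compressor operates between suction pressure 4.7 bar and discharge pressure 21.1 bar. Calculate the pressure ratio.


PR = P_high / P_low
PR = 21.1 / 4.7
PR = 4.489

4.489


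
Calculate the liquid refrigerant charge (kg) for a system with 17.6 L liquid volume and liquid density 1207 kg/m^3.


Charge = V * rho / 1000
Charge = 17.6 * 1207 / 1000
Charge = 21.24 kg

21.24


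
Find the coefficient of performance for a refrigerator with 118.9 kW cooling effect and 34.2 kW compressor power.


COP = Q_evap / W
COP = 118.9 / 34.2
COP = 3.477

3.477


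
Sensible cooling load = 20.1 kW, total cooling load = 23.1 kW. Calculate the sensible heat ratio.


SHR = Q_sensible / Q_total
SHR = 20.1 / 23.1
SHR = 0.87

0.87


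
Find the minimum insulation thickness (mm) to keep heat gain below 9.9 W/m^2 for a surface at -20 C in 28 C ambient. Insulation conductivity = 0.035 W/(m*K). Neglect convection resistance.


dT = 28 - (-20) = 48 K
thickness = k * dT / q_max * 1000
thickness = 0.035 * 48 / 9.9 * 1000
thickness = 169.7 mm

169.7


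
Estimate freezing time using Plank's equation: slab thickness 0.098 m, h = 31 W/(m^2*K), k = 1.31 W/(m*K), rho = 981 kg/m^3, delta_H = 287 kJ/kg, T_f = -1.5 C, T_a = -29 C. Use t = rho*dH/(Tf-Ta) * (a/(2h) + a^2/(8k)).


dT = -1.5 - (-29) = 27.5 K
term1 = a/(2h) = 0.098/(2*31) = 0.001580645161
term2 = a^2/(8k) = 0.098^2/(8*1.31) = 0.0009164122137
t = rho*dH*1000/dT * (term1 + term2)
t = 981*287*1000/27.5 * (0.001580645161 + 0.0009164122137)
t = 25565 s

25565


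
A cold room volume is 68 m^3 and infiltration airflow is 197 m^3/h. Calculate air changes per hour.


ACH = flow / volume
ACH = 197 / 68
ACH = 2.897

2.897


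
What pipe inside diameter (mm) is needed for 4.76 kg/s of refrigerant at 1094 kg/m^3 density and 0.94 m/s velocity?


A = m_dot / (rho * v) = 4.76 / (1094 * 0.94) = 0.004628729239 m^2
d = sqrt(4*A/pi) * 1000
d = 76.8 mm

76.8


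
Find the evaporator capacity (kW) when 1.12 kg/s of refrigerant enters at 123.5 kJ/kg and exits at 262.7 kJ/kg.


dh = 262.7 - 123.5 = 139.2 kJ/kg
Q_evap = m_dot * dh = 1.12 * 139.2
Q_evap = 155.9 kW

155.9


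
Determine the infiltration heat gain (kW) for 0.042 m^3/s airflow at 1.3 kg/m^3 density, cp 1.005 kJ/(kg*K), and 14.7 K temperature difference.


Q = V_dot * rho * cp * dT
Q = 0.042 * 1.3 * 1.005 * 14.7
Q = 0.807 kW

0.807


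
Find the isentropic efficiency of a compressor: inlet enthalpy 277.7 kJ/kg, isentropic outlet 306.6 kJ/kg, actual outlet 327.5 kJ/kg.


dh_ideal = 306.6 - 277.7 = 28.9 kJ/kg
dh_actual = 327.5 - 277.7 = 49.8 kJ/kg
eta_s = dh_ideal / dh_actual = 28.9 / 49.8
eta_s = 0.5803

0.5803


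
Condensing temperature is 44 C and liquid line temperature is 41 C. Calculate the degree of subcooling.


Subcooling = T_cond - T_liquid
Subcooling = 44 - 41
Subcooling = 3 K

3


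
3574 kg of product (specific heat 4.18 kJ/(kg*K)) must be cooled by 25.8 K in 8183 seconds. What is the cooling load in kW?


Q = m * cp * dT / t
Q = 3574 * 4.18 * 25.8 / 8183
Q = 47.102 kW

47.102


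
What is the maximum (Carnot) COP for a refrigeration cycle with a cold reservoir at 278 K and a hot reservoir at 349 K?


dT = 349 - 278 = 71 K
COP_carnot = T_cold / dT = 278 / 71
COP_carnot = 3.915

3.915


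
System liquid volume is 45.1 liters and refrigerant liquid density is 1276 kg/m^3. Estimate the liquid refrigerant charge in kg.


Charge = V * rho / 1000
Charge = 45.1 * 1276 / 1000
Charge = 57.55 kg

57.55


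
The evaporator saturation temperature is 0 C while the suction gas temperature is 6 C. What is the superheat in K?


Superheat = T_suction - T_evap
Superheat = 6 - (0)
Superheat = 6 K

6


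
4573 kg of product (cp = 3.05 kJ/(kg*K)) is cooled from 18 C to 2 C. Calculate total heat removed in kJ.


dT = 18 - (2) = 16 K
Q = m * cp * dT = 4573 * 3.05 * 16
Q = 223162 kJ

223162


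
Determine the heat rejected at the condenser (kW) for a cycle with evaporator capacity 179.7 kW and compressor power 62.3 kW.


Q_cond = Q_evap + W
Q_cond = 179.7 + 62.3
Q_cond = 242.0 kW

242.0


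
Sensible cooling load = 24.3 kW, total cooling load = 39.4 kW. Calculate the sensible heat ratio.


SHR = Q_sensible / Q_total
SHR = 24.3 / 39.4
SHR = 0.617

0.617


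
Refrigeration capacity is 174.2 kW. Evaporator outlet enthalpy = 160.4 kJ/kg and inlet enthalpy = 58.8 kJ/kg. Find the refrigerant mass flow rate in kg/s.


dh = 160.4 - 58.8 = 101.6 kJ/kg
m_dot = Q / dh = 174.2 / 101.6 = 1.7146 kg/s

1.7146


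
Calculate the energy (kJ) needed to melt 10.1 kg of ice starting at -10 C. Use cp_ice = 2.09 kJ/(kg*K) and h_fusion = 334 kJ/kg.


Sensible heat = cp * dT = 2.09 * 10 = 20.9 kJ/kg
Total per kg = 20.9 + 334 = 354.9 kJ/kg
Q = m * total = 10.1 * 354.9
Q = 3584.5 kJ

3584.5


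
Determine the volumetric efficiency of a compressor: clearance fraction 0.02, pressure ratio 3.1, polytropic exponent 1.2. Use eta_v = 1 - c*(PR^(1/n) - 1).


PR^(1/n) = 3.1^(1/1.2) = 2.5672495
eta_v = 1 - 0.02 * (2.5672495 - 1)
eta_v = 0.9687

0.9687


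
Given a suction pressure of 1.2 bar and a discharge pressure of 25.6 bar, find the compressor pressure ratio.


PR = P_high / P_low
PR = 25.6 / 1.2
PR = 21.333

21.333


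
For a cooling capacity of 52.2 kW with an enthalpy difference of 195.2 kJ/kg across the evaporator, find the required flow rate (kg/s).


m_dot = Q / dh
m_dot = 52.2 / 195.2
m_dot = 0.2674 kg/s

0.2674


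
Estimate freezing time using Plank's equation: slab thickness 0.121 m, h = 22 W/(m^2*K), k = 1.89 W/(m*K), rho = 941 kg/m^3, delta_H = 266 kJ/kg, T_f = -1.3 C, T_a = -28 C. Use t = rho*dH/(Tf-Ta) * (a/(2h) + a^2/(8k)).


dT = -1.3 - (-28) = 26.7 K
term1 = a/(2h) = 0.121/(2*22) = 0.00275
term2 = a^2/(8k) = 0.121^2/(8*1.89) = 0.0009683201058
t = rho*dH*1000/dT * (term1 + term2)
t = 941*266*1000/26.7 * (0.00275 + 0.0009683201058)
t = 34858 s

34858


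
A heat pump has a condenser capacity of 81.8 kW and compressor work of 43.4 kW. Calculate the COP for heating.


COP_hp = Q_cond / W
COP_hp = 81.8 / 43.4
COP_hp = 1.885

1.885


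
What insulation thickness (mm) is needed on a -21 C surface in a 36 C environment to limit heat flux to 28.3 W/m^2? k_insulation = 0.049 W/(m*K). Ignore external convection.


dT = 36 - (-21) = 57 K
thickness = k * dT / q_max * 1000
thickness = 0.049 * 57 / 28.3 * 1000
thickness = 98.7 mm

98.7


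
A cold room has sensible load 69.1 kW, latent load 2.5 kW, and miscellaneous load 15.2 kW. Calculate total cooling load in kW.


Q_total = Q_s + Q_l + Q_misc
Q_total = 69.1 + 2.5 + 15.2
Q_total = 86.8 kW

86.8


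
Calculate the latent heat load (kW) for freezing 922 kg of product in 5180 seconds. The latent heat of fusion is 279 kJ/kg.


Q_lat = m * h_fg / t
Q_lat = 922 * 279 / 5180
Q_lat = 49.66 kW

49.66


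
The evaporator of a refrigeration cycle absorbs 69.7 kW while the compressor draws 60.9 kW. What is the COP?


COP = Q_evap / W
COP = 69.7 / 60.9
COP = 1.144

1.144


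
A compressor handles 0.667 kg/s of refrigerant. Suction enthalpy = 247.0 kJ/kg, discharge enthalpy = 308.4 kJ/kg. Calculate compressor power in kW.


dh = 308.4 - 247.0 = 61.4 kJ/kg
W = m_dot * dh = 0.667 * 61.4 = 40.95 kW

40.95


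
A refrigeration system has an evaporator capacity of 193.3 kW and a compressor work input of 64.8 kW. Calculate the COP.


COP = Q_evap / W
COP = 193.3 / 64.8
COP = 2.983

2.983


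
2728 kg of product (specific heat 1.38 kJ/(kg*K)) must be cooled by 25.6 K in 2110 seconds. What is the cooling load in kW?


Q = m * cp * dT / t
Q = 2728 * 1.38 * 25.6 / 2110
Q = 45.675 kW

45.675


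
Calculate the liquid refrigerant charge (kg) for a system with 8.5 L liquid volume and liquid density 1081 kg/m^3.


Charge = V * rho / 1000
Charge = 8.5 * 1081 / 1000
Charge = 9.19 kg

9.19


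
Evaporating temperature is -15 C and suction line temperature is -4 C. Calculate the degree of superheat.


Superheat = T_suction - T_evap
Superheat = -4 - (-15)
Superheat = 11 K

11


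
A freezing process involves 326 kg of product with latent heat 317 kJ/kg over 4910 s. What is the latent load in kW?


Q_lat = m * h_fg / t
Q_lat = 326 * 317 / 4910
Q_lat = 21.05 kW

21.05


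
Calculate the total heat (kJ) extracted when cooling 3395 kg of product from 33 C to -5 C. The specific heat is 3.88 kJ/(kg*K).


dT = 33 - (-5) = 38 K
Q = m * cp * dT = 3395 * 3.88 * 38
Q = 500559 kJ

500559


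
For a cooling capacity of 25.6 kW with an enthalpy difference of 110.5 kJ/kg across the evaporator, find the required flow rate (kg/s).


m_dot = Q / dh
m_dot = 25.6 / 110.5
m_dot = 0.2317 kg/s

0.2317


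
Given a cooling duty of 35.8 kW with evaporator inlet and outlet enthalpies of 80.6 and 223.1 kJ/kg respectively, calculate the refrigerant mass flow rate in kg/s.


dh = 223.1 - 80.6 = 142.5 kJ/kg
m_dot = Q / dh = 35.8 / 142.5 = 0.2512 kg/s

0.2512


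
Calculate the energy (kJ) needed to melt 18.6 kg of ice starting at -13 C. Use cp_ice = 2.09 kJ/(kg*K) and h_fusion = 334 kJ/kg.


Sensible heat = cp * dT = 2.09 * 13 = 27.17 kJ/kg
Total per kg = 27.17 + 334 = 361.17 kJ/kg
Q = m * total = 18.6 * 361.17
Q = 6717.8 kJ

6717.8


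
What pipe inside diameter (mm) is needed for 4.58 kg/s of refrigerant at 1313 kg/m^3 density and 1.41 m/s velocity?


A = m_dot / (rho * v) = 4.58 / (1313 * 1.41) = 0.002473897144 m^2
d = sqrt(4*A/pi) * 1000
d = 56.1 mm

56.1


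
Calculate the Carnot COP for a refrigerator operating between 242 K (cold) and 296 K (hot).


dT = 296 - 242 = 54 K
COP_carnot = T_cold / dT = 242 / 54
COP_carnot = 4.481

4.481


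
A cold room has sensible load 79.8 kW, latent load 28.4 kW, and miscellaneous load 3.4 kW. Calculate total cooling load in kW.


Q_total = Q_s + Q_l + Q_misc
Q_total = 79.8 + 28.4 + 3.4
Q_total = 111.6 kW

111.6


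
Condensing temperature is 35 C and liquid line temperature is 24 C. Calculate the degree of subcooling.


Subcooling = T_cond - T_liquid
Subcooling = 35 - 24
Subcooling = 11 K

11


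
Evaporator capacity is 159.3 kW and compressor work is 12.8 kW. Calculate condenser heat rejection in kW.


Q_cond = Q_evap + W
Q_cond = 159.3 + 12.8
Q_cond = 172.1 kW

172.1


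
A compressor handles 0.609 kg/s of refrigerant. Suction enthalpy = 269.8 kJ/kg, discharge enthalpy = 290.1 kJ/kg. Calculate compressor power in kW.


dh = 290.1 - 269.8 = 20.3 kJ/kg
W = m_dot * dh = 0.609 * 20.3 = 12.36 kW

12.36


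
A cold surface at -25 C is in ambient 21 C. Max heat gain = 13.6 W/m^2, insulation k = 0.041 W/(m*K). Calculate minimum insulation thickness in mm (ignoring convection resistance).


dT = 21 - (-25) = 46 K
thickness = k * dT / q_max * 1000
thickness = 0.041 * 46 / 13.6 * 1000
thickness = 138.7 mm

138.7


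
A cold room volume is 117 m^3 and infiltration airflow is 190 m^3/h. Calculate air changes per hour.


ACH = flow / volume
ACH = 190 / 117
ACH = 1.624

1.624


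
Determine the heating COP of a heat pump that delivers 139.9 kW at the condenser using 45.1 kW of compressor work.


COP_hp = Q_cond / W
COP_hp = 139.9 / 45.1
COP_hp = 3.102

3.102


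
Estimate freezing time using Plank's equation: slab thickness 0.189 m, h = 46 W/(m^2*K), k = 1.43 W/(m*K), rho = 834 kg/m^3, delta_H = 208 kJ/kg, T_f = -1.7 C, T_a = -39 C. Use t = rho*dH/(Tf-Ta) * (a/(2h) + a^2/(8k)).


dT = -1.7 - (-39) = 37.3 K
term1 = a/(2h) = 0.189/(2*46) = 0.002054347826
term2 = a^2/(8k) = 0.189^2/(8*1.43) = 0.003122465035
t = rho*dH*1000/dT * (term1 + term2)
t = 834*208*1000/37.3 * (0.002054347826 + 0.003122465035)
t = 24076 s

24076


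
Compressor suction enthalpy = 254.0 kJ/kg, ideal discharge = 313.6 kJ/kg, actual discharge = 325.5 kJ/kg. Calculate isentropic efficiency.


dh_ideal = 313.6 - 254.0 = 59.6 kJ/kg
dh_actual = 325.5 - 254.0 = 71.5 kJ/kg
eta_s = dh_ideal / dh_actual = 59.6 / 71.5
eta_s = 0.8336

0.8336


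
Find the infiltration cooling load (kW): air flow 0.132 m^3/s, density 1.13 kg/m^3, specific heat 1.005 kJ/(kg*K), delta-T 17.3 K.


Q = V_dot * rho * cp * dT
Q = 0.132 * 1.13 * 1.005 * 17.3
Q = 2.593 kW

2.593


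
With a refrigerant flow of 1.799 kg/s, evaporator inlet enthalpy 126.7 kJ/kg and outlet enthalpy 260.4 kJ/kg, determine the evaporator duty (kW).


dh = 260.4 - 126.7 = 133.7 kJ/kg
Q_evap = m_dot * dh = 1.799 * 133.7
Q_evap = 240.53 kW

240.53


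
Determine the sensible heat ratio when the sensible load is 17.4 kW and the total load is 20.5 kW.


SHR = Q_sensible / Q_total
SHR = 17.4 / 20.5
SHR = 0.849

0.849


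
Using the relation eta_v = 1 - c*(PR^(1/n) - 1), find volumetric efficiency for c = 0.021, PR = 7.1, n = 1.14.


PR^(1/n) = 7.1^(1/1.14) = 5.58107488
eta_v = 1 - 0.021 * (5.58107488 - 1)
eta_v = 0.9038

0.9038


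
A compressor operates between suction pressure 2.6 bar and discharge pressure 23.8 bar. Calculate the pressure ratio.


PR = P_high / P_low
PR = 23.8 / 2.6
PR = 9.154

9.154


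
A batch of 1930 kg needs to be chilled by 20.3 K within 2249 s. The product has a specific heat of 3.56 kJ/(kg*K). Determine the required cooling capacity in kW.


Q = m * cp * dT / t
Q = 1930 * 3.56 * 20.3 / 2249
Q = 62.017 kW

62.017


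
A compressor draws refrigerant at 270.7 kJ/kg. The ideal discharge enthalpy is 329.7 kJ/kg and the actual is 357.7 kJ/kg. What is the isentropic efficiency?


dh_ideal = 329.7 - 270.7 = 59.0 kJ/kg
dh_actual = 357.7 - 270.7 = 87.0 kJ/kg
eta_s = dh_ideal / dh_actual = 59.0 / 87.0
eta_s = 0.6782

0.6782


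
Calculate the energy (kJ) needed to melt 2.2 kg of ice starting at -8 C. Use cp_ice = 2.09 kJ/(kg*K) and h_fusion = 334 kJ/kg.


Sensible heat = cp * dT = 2.09 * 8 = 16.72 kJ/kg
Total per kg = 16.72 + 334 = 350.72 kJ/kg
Q = m * total = 2.2 * 350.72
Q = 771.6 kJ

771.6


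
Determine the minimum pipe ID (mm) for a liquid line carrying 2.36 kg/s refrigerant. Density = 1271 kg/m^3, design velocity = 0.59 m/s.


A = m_dot / (rho * v) = 2.36 / (1271 * 0.59) = 0.003147128245 m^2
d = sqrt(4*A/pi) * 1000
d = 63.3 mm

63.3


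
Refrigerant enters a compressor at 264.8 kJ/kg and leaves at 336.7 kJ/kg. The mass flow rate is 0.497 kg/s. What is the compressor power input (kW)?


dh = 336.7 - 264.8 = 71.9 kJ/kg
W = m_dot * dh = 0.497 * 71.9 = 35.73 kW

35.73


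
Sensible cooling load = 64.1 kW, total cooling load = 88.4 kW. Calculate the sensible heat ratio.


SHR = Q_sensible / Q_total
SHR = 64.1 / 88.4
SHR = 0.725

0.725


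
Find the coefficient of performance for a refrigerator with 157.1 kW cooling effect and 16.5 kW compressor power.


COP = Q_evap / W
COP = 157.1 / 16.5
COP = 9.521

9.521


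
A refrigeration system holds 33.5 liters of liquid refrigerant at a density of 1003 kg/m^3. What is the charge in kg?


Charge = V * rho / 1000
Charge = 33.5 * 1003 / 1000
Charge = 33.6 kg

33.6


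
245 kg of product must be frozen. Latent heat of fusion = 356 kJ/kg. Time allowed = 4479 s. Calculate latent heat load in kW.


Q_lat = m * h_fg / t
Q_lat = 245 * 356 / 4479
Q_lat = 19.47 kW

19.47


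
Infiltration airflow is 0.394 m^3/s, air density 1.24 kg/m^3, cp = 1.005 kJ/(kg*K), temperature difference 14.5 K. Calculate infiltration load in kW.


Q = V_dot * rho * cp * dT
Q = 0.394 * 1.24 * 1.005 * 14.5
Q = 7.12 kW

7.12


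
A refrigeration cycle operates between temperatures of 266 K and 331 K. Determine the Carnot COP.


dT = 331 - 266 = 65 K
COP_carnot = T_cold / dT = 266 / 65
COP_carnot = 4.092

4.092


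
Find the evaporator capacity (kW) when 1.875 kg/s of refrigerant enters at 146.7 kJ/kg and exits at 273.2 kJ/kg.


dh = 273.2 - 146.7 = 126.5 kJ/kg
Q_evap = m_dot * dh = 1.875 * 126.5
Q_evap = 237.19 kW

237.19


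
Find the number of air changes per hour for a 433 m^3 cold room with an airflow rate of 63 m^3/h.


ACH = flow / volume
ACH = 63 / 433
ACH = 0.145

0.145


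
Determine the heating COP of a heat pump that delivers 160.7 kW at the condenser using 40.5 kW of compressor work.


COP_hp = Q_cond / W
COP_hp = 160.7 / 40.5
COP_hp = 3.968

3.968


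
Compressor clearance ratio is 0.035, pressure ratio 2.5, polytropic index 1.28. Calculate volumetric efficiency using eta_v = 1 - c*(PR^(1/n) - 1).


PR^(1/n) = 2.5^(1/1.28) = 2.04592935
eta_v = 1 - 0.035 * (2.04592935 - 1)
eta_v = 0.9634

0.9634


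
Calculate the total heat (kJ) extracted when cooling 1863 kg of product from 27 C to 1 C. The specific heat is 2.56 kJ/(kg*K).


dT = 27 - (1) = 26 K
Q = m * cp * dT = 1863 * 2.56 * 26
Q = 124001 kJ

124001


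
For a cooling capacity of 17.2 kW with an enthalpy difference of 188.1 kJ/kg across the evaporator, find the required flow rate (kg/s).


m_dot = Q / dh
m_dot = 17.2 / 188.1
m_dot = 0.0914 kg/s

0.0914


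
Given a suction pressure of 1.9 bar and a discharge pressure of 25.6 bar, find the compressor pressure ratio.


PR = P_high / P_low
PR = 25.6 / 1.9
PR = 13.474

13.474


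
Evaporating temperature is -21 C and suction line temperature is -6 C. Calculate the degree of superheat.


Superheat = T_suction - T_evap
Superheat = -6 - (-21)
Superheat = 15 K

15


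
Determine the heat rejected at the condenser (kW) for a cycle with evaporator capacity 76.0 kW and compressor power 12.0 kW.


Q_cond = Q_evap + W
Q_cond = 76.0 + 12.0
Q_cond = 88.0 kW

88.0


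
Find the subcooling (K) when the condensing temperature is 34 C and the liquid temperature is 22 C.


Subcooling = T_cond - T_liquid
Subcooling = 34 - 22
Subcooling = 12 K

12


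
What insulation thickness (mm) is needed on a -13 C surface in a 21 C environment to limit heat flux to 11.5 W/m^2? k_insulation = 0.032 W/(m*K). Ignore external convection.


dT = 21 - (-13) = 34 K
thickness = k * dT / q_max * 1000
thickness = 0.032 * 34 / 11.5 * 1000
thickness = 94.6 mm

94.6


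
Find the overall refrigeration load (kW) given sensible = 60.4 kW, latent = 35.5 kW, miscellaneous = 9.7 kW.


Q_total = Q_s + Q_l + Q_misc
Q_total = 60.4 + 35.5 + 9.7
Q_total = 105.6 kW

105.6


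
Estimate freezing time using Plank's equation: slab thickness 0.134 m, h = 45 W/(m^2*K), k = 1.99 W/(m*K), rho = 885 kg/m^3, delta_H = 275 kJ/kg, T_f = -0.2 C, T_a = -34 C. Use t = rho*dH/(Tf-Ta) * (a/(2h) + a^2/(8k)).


dT = -0.2 - (-34) = 33.8 K
term1 = a/(2h) = 0.134/(2*45) = 0.001488888889
term2 = a^2/(8k) = 0.134^2/(8*1.99) = 0.001127889447
t = rho*dH*1000/dT * (term1 + term2)
t = 885*275*1000/33.8 * (0.001488888889 + 0.001127889447)
t = 18842 s

18842


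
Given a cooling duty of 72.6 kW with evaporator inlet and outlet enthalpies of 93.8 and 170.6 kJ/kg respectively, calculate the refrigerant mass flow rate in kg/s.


dh = 170.6 - 93.8 = 76.8 kJ/kg
m_dot = Q / dh = 72.6 / 76.8 = 0.9453 kg/s

0.9453


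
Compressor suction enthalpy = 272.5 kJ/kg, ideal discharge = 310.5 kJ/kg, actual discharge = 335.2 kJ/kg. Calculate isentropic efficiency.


dh_ideal = 310.5 - 272.5 = 38.0 kJ/kg
dh_actual = 335.2 - 272.5 = 62.7 kJ/kg
eta_s = dh_ideal / dh_actual = 38.0 / 62.7
eta_s = 0.6061

0.6061


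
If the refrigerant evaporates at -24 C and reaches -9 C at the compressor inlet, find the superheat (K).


Superheat = T_suction - T_evap
Superheat = -9 - (-24)
Superheat = 15 K

15


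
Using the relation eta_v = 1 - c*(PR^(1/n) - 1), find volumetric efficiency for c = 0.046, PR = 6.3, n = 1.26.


PR^(1/n) = 6.3^(1/1.26) = 4.30920606
eta_v = 1 - 0.046 * (4.30920606 - 1)
eta_v = 0.8478

0.8478


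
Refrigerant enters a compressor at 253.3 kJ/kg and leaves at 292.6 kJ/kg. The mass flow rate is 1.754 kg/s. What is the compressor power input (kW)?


dh = 292.6 - 253.3 = 39.3 kJ/kg
W = m_dot * dh = 1.754 * 39.3 = 68.93 kW

68.93


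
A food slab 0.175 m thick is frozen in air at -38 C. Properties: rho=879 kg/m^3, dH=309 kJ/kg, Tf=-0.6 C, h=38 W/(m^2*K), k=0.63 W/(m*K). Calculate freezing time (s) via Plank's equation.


dT = -0.6 - (-38) = 37.4 K
term1 = a/(2h) = 0.175/(2*38) = 0.002302631579
term2 = a^2/(8k) = 0.175^2/(8*0.63) = 0.006076388889
t = rho*dH*1000/dT * (term1 + term2)
t = 879*309*1000/37.4 * (0.002302631579 + 0.006076388889)
t = 60851 s

60851


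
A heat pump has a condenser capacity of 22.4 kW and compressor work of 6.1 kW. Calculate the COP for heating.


COP_hp = Q_cond / W
COP_hp = 22.4 / 6.1
COP_hp = 3.672

3.672


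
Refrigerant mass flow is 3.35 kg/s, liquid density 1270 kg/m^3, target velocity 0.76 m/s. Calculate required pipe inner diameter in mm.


A = m_dot / (rho * v) = 3.35 / (1270 * 0.76) = 0.003470783257 m^2
d = sqrt(4*A/pi) * 1000
d = 66.5 mm

66.5


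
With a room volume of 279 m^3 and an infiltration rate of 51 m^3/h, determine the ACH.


ACH = flow / volume
ACH = 51 / 279
ACH = 0.183

0.183


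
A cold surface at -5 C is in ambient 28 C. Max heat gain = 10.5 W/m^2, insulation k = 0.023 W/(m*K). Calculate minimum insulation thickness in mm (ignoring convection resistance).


dT = 28 - (-5) = 33 K
thickness = k * dT / q_max * 1000
thickness = 0.023 * 33 / 10.5 * 1000
thickness = 72.3 mm

72.3


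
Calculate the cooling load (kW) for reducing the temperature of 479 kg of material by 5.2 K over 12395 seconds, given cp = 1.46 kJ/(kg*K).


Q = m * cp * dT / t
Q = 479 * 1.46 * 5.2 / 12395
Q = 0.293 kW

0.293


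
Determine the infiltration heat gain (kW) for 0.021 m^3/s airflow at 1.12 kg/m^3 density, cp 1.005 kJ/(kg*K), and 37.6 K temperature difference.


Q = V_dot * rho * cp * dT
Q = 0.021 * 1.12 * 1.005 * 37.6
Q = 0.889 kW

0.889


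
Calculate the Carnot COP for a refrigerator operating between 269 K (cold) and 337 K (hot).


dT = 337 - 269 = 68 K
COP_carnot = T_cold / dT = 269 / 68
COP_carnot = 3.956

3.956


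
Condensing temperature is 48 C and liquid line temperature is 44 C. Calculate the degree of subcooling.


Subcooling = T_cond - T_liquid
Subcooling = 48 - 44
Subcooling = 4 K

4


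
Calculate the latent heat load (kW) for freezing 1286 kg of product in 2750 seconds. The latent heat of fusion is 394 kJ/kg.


Q_lat = m * h_fg / t
Q_lat = 1286 * 394 / 2750
Q_lat = 184.25 kW

184.25


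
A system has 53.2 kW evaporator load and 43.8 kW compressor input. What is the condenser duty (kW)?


Q_cond = Q_evap + W
Q_cond = 53.2 + 43.8
Q_cond = 97.0 kW

97.0


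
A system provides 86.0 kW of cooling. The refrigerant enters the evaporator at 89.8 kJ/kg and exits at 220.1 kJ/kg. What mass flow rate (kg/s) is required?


dh = 220.1 - 89.8 = 130.3 kJ/kg
m_dot = Q / dh = 86.0 / 130.3 = 0.66 kg/s

0.66


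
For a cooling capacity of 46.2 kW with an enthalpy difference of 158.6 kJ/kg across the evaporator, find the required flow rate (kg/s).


m_dot = Q / dh
m_dot = 46.2 / 158.6
m_dot = 0.2913 kg/s

0.2913


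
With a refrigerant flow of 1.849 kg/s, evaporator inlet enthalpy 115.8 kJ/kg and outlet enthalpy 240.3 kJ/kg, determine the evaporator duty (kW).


dh = 240.3 - 115.8 = 124.5 kJ/kg
Q_evap = m_dot * dh = 1.849 * 124.5
Q_evap = 230.2 kW

230.2


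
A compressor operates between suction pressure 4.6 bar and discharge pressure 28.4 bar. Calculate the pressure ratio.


PR = P_high / P_low
PR = 28.4 / 4.6
PR = 6.174

6.174


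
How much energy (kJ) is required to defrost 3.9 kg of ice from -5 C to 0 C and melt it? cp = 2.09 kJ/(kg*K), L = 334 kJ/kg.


Sensible heat = cp * dT = 2.09 * 5 = 10.45 kJ/kg
Total per kg = 10.45 + 334 = 344.45 kJ/kg
Q = m * total = 3.9 * 344.45
Q = 1343.4 kJ

1343.4


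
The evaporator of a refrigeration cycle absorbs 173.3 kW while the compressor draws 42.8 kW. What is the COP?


COP = Q_evap / W
COP = 173.3 / 42.8
COP = 4.049

4.049


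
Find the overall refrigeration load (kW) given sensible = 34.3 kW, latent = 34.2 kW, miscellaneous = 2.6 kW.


Q_total = Q_s + Q_l + Q_misc
Q_total = 34.3 + 34.2 + 2.6
Q_total = 71.1 kW

71.1


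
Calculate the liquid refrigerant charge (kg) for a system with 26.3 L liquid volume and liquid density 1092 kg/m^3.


Charge = V * rho / 1000
Charge = 26.3 * 1092 / 1000
Charge = 28.72 kg

28.72


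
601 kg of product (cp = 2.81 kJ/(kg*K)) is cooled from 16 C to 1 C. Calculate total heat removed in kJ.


dT = 16 - (1) = 15 K
Q = m * cp * dT = 601 * 2.81 * 15
Q = 25332 kJ

25332


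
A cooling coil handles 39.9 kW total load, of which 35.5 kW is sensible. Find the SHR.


SHR = Q_sensible / Q_total
SHR = 35.5 / 39.9
SHR = 0.89

0.89


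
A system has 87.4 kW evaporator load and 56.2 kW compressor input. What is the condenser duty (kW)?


Q_cond = Q_evap + W
Q_cond = 87.4 + 56.2
Q_cond = 143.6 kW

143.6


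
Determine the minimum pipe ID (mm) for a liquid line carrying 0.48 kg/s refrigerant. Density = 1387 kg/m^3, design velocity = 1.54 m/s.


A = m_dot / (rho * v) = 0.48 / (1387 * 1.54) = 0.0002247212053 m^2
d = sqrt(4*A/pi) * 1000
d = 16.9 mm

16.9


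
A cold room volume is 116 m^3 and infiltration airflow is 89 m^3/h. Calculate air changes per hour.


ACH = flow / volume
ACH = 89 / 116
ACH = 0.767

0.767


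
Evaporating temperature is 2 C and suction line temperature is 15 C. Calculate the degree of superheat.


Superheat = T_suction - T_evap
Superheat = 15 - (2)
Superheat = 13 K

13


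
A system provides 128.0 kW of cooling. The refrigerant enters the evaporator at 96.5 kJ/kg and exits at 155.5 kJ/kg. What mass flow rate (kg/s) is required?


dh = 155.5 - 96.5 = 59.0 kJ/kg
m_dot = Q / dh = 128.0 / 59.0 = 2.1695 kg/s

2.1695


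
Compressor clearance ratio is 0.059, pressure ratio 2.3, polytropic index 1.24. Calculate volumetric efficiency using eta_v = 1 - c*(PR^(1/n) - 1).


PR^(1/n) = 2.3^(1/1.24) = 1.95756412
eta_v = 1 - 0.059 * (1.95756412 - 1)
eta_v = 0.9435

0.9435


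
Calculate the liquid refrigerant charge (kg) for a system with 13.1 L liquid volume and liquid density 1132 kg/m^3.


Charge = V * rho / 1000
Charge = 13.1 * 1132 / 1000
Charge = 14.83 kg

14.83


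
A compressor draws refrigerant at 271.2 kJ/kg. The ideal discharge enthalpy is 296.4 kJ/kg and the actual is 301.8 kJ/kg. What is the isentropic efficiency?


dh_ideal = 296.4 - 271.2 = 25.2 kJ/kg
dh_actual = 301.8 - 271.2 = 30.6 kJ/kg
eta_s = dh_ideal / dh_actual = 25.2 / 30.6
eta_s = 0.8235

0.8235


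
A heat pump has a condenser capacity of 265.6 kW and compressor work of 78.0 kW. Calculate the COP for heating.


COP_hp = Q_cond / W
COP_hp = 265.6 / 78.0
COP_hp = 3.405

3.405


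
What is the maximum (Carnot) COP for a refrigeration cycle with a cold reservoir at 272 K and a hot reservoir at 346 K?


dT = 346 - 272 = 74 K
COP_carnot = T_cold / dT = 272 / 74
COP_carnot = 3.676

3.676


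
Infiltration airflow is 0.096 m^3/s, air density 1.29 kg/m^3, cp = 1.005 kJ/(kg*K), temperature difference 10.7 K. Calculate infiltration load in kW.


Q = V_dot * rho * cp * dT
Q = 0.096 * 1.29 * 1.005 * 10.7
Q = 1.332 kW

1.332


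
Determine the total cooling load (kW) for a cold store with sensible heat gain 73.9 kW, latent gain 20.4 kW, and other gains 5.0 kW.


Q_total = Q_s + Q_l + Q_misc
Q_total = 73.9 + 20.4 + 5.0
Q_total = 99.3 kW

99.3


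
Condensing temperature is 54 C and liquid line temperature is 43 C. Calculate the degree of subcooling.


Subcooling = T_cond - T_liquid
Subcooling = 54 - 43
Subcooling = 11 K

11


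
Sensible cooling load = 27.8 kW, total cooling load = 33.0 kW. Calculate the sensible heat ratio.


SHR = Q_sensible / Q_total
SHR = 27.8 / 33.0
SHR = 0.842

0.842


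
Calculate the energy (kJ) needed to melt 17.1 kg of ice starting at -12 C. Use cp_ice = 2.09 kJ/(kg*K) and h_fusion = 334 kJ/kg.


Sensible heat = cp * dT = 2.09 * 12 = 25.08 kJ/kg
Total per kg = 25.08 + 334 = 359.08 kJ/kg
Q = m * total = 17.1 * 359.08
Q = 6140.3 kJ

6140.3


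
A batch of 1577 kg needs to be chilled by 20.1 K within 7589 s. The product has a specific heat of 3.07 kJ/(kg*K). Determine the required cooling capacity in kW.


Q = m * cp * dT / t
Q = 1577 * 3.07 * 20.1 / 7589
Q = 12.823 kW

12.823


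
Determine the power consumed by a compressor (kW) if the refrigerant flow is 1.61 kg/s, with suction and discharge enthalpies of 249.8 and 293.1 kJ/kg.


dh = 293.1 - 249.8 = 43.3 kJ/kg
W = m_dot * dh = 1.61 * 43.3 = 69.71 kW

69.71


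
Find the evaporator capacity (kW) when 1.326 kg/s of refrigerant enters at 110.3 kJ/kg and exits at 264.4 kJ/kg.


dh = 264.4 - 110.3 = 154.1 kJ/kg
Q_evap = m_dot * dh = 1.326 * 154.1
Q_evap = 204.34 kW

204.34


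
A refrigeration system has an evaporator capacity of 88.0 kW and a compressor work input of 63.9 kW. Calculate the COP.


COP = Q_evap / W
COP = 88.0 / 63.9
COP = 1.377

1.377


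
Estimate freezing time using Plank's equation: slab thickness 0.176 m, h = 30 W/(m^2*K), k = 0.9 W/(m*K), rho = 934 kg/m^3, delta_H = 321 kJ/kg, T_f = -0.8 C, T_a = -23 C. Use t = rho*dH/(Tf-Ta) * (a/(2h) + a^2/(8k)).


dT = -0.8 - (-23) = 22.2 K
term1 = a/(2h) = 0.176/(2*30) = 0.002933333333
term2 = a^2/(8k) = 0.176^2/(8*0.9) = 0.004302222222
t = rho*dH*1000/dT * (term1 + term2)
t = 934*321*1000/22.2 * (0.002933333333 + 0.004302222222)
t = 97717 s

97717


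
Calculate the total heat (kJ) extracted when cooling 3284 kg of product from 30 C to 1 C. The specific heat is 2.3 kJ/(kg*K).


dT = 30 - (1) = 29 K
Q = m * cp * dT = 3284 * 2.3 * 29
Q = 219043 kJ

219043


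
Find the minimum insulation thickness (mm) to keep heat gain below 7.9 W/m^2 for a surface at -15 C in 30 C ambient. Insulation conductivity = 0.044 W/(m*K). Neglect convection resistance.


dT = 30 - (-15) = 45 K
thickness = k * dT / q_max * 1000
thickness = 0.044 * 45 / 7.9 * 1000
thickness = 250.6 mm

250.6


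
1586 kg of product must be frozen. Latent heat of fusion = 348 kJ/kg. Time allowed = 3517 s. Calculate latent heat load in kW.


Q_lat = m * h_fg / t
Q_lat = 1586 * 348 / 3517
Q_lat = 156.93 kW

156.93
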